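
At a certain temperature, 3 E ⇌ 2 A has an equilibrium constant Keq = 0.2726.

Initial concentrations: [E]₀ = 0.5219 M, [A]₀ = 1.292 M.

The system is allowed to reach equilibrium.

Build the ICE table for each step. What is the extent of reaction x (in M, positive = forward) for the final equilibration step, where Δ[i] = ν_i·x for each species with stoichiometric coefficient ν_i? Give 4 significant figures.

x = -0.2592 M

Q₀ = 11.74 vs Keq = 0.2726 ⇒ Q>K, reverse
Step 1:
                   E          A
  init        0.5219      1.292
  Δ           0.7777    -0.5185
  eq             1.3     0.7735
  solve Keq expr → x = -0.2592; check Q = 0.2726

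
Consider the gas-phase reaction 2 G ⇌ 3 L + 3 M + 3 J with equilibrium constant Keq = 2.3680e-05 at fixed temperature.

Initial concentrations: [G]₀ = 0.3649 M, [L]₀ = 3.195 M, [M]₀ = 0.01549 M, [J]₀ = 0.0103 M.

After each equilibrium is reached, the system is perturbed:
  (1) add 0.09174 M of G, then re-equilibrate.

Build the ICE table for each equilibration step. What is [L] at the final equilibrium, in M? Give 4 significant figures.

Q₀ = 9.9479e-10 vs Keq = 2.3680e-05 ⇒ Q<K, forward
Step 1:
                    G           L           M           J
  Initial      0.3649       3.195     0.01549      0.0103
  Change     -0.03477     0.05215     0.05215     0.05215
  Equil        0.3301       3.247     0.06764     0.06245
  solve Keq expr → x = 0.01738; check Q = 2.3680e-05
Then add 0.09174 M of G.
Step 2:
                    G           L           M           J
  Initial      0.4219       3.247     0.06764     0.06245
  Change    -0.003519    0.005278    0.005278    0.005278
  Equil        0.4184       3.252     0.07292     0.06773
  solve Keq expr → x = 0.001759; check Q = 2.3680e-05

[L]_eq = 3.252 M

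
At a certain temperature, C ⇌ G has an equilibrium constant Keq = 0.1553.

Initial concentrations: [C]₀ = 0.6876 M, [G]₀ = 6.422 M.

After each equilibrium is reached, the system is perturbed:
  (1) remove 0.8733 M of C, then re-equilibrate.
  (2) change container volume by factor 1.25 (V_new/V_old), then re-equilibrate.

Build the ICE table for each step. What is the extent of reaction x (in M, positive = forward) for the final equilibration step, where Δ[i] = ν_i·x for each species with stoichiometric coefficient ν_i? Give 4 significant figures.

x = 0 M

Q₀ = 9.34 vs Keq = 0.1553 ⇒ Q>K, reverse
Step 1:
                    C           G
  init         0.6876       6.422
  Δ             5.466      -5.466
  eq            6.154      0.9557
  solve Keq expr → x = -5.466; check Q = 0.1553
Then remove 0.8733 M of C.
Step 2:
                    C           G
  init          5.281      0.9557
  Δ            0.1174     -0.1174
  eq            5.398      0.8383
  solve Keq expr → x = -0.1174; check Q = 0.1553
Then change container volume by factor 1.25 (V_new/V_old).
Step 3:
                    C           G
  init          4.318      0.6706
  Δ                 0           0
  eq            4.318      0.6706
  solve Keq expr → x = 0; check Q = 0.1553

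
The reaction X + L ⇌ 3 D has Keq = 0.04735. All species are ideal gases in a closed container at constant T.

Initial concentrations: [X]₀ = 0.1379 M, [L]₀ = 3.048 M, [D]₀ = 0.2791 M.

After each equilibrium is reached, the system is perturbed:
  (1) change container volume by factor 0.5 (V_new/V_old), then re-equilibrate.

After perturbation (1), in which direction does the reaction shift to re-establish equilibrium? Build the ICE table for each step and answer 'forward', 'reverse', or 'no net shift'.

Direction: reverse

Q₀ = 0.05172 vs Keq = 0.04735 ⇒ Q>K, reverse
Step 1:
                  X         L         D
  Initial    0.1379     3.048    0.2791
  Change   0.002201  0.002201 -0.006602
  Equil      0.1401      3.05    0.2725
  solve Keq expr → x = -0.002201; check Q = 0.04735
Then change container volume by factor 0.5 (V_new/V_old).
Step 2:
                  X         L         D
  Initial    0.2802       6.1     0.545
  Change    0.03194   0.03194  -0.09581
  Equil      0.3121     6.132    0.4492
  solve Keq expr → x = -0.03194; check Q = 0.04735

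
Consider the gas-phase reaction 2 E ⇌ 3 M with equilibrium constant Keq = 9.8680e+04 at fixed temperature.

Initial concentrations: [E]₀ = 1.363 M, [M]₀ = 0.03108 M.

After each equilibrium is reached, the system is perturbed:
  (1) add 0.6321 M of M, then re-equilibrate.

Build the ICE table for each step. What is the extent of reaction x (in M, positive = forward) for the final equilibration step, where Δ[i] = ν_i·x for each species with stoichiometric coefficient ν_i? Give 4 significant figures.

Q₀ = 1.6160e-05 vs Keq = 9.8680e+04 ⇒ Q<K, forward
Step 1:
                  E         M
  Initial     1.363   0.03108
  Change     -1.354      2.03
  Equil    0.009422     2.061
  solve Keq expr → x = 0.6768; check Q = 9.8680e+04
Then add 0.6321 M of M.
Step 2:
                  E         M
  Initial  0.009422     2.694
  Change   0.004597 -0.006895
  Equil     0.01402     2.687
  solve Keq expr → x = -0.002298; check Q = 9.8680e+04

x = -0.002298 M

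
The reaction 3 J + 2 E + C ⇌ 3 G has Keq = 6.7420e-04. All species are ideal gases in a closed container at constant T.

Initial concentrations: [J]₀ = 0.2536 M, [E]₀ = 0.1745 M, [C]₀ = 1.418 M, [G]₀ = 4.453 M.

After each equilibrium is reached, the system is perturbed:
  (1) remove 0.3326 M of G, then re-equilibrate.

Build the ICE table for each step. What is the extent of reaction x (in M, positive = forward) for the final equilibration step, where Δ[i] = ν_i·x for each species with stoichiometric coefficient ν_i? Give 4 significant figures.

Q₀ = 1.2538e+05 vs Keq = 6.7420e-04 ⇒ Q>K, reverse
Step 1:
                   J          E          C          G
  Initial     0.2536     0.1745      1.418      4.453
  Change       3.585       2.39      1.195     -3.585
  Equil        3.838      2.564      2.613     0.8684
  solve Keq expr → x = -1.195; check Q = 6.7420e-04
Then remove 0.3326 M of G.
Step 2:
                   J          E          C          G
  Initial      3.838      2.564      2.613     0.5358
  Change     -0.2371    -0.1581   -0.07905     0.2371
  Equil        3.601      2.406      2.534      0.773
  solve Keq expr → x = 0.07905; check Q = 6.7420e-04

x = 0.07905 M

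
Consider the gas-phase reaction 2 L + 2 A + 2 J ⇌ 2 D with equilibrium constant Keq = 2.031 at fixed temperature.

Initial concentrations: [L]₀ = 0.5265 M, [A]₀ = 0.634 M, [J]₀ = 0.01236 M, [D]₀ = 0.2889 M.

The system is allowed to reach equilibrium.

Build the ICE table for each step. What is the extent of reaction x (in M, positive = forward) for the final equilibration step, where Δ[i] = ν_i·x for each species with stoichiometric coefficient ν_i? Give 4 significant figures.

Q₀ = 4903 vs Keq = 2.031 ⇒ Q>K, reverse
Step 1:
                    L           A           J           D
  I            0.5265       0.634     0.01236      0.2889
  C            0.1577      0.1577      0.1577     -0.1577
  E            0.6842      0.7917        0.17      0.1312
  solve Keq expr → x = -0.07883; check Q = 2.031

x = -0.07883 M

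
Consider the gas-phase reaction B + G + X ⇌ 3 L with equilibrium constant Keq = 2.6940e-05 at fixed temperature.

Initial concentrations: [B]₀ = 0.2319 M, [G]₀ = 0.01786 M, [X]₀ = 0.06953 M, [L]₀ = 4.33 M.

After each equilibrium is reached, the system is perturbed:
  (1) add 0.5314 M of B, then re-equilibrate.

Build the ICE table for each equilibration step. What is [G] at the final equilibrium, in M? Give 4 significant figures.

Q₀ = 2.8191e+05 vs Keq = 2.6940e-05 ⇒ Q>K, reverse
Step 1:
                   B          G          X          L
  init        0.2319    0.01786    0.06953       4.33
  Δ            1.428      1.428      1.428     -4.284
  eq            1.66      1.446      1.498    0.04592
  solve Keq expr → x = -1.428; check Q = 2.6940e-05
Then add 0.5314 M of B.
Step 2:
                   B          G          X          L
  init         2.191      1.446      1.498    0.04592
  Δ         -0.00147   -0.00147   -0.00147   0.004409
  eq            2.19      1.444      1.496    0.05033
  solve Keq expr → x = 0.00147; check Q = 2.6940e-05

[G]_eq = 1.444 M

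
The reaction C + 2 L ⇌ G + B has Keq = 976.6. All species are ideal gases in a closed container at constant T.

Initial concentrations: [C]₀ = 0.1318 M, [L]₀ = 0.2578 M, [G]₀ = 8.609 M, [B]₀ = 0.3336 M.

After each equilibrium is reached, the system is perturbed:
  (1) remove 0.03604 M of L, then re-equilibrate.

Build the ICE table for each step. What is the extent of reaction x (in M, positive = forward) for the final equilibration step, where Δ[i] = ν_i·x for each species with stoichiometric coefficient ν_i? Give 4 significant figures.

Q₀ = 327.9 vs Keq = 976.6 ⇒ Q<K, forward
Step 1:
                  C         L         G         B
  Initial    0.1318    0.2578     8.609    0.3336
  Change   -0.03631  -0.07262   0.03631   0.03631
  Equil     0.09549    0.1852     8.645    0.3699
  solve Keq expr → x = 0.03631; check Q = 976.6
Then remove 0.03604 M of L.
Step 2:
                  C         L         G         B
  Initial   0.09549    0.1491     8.645    0.3699
  Change    0.01148   0.02297  -0.01148  -0.01148
  Equil       0.107    0.1721     8.634    0.3584
  solve Keq expr → x = -0.01148; check Q = 976.6

x = -0.01148 M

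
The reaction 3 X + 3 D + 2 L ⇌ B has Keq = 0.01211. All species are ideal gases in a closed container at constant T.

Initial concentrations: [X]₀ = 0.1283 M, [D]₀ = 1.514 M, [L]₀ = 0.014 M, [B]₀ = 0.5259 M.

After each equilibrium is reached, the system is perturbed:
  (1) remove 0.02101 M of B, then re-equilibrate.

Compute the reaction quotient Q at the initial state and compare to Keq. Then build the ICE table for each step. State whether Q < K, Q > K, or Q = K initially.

Q₀ = 3.6609e+05; Q > K (proceeds reverse)

Q₀ = 3.6609e+05 vs Keq = 0.01211 ⇒ Q>K, reverse
Step 1:
                   X          D          L          B
  Initial     0.1283      1.514      0.014     0.5259
  Change       1.054      1.054     0.7029    -0.3515
  Equil        1.183      2.568     0.7169     0.1744
  solve Keq expr → x = -0.3515; check Q = 0.01211
Then remove 0.02101 M of B.
Step 2:
                   X          D          L          B
  Initial      1.183      2.568     0.7169     0.1534
  Change    -0.01659   -0.01659   -0.01106    0.00553
  Equil        1.166      2.552     0.7059      0.159
  solve Keq expr → x = 0.00553; check Q = 0.01211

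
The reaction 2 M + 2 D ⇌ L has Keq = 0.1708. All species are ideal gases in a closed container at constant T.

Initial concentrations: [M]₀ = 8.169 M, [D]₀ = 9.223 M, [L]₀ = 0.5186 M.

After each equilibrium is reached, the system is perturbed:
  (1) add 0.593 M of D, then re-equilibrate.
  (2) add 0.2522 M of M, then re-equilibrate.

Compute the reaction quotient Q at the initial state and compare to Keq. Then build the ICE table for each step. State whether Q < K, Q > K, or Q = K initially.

Q₀ = 9.1359e-05; Q < K (proceeds forward)

Q₀ = 9.1359e-05 vs Keq = 0.1708 ⇒ Q<K, forward
Step 1:
                  M         D         L
  I           8.169     9.223    0.5186
  C          -6.468    -6.468     3.234
  E           1.701     2.755     3.752
  solve Keq expr → x = 3.234; check Q = 0.1708
Then add 0.593 M of D.
Step 2:
                  M         D         L
  I           1.701     3.348     3.752
  C         -0.1953   -0.1953   0.09767
  E           1.506     3.153      3.85
  solve Keq expr → x = 0.09767; check Q = 0.1708
Then add 0.2522 M of M.
Step 3:
                  M         D         L
  I           1.758     3.153      3.85
  C         -0.1571   -0.1571   0.07856
  E           1.601     2.996     3.929
  solve Keq expr → x = 0.07856; check Q = 0.1708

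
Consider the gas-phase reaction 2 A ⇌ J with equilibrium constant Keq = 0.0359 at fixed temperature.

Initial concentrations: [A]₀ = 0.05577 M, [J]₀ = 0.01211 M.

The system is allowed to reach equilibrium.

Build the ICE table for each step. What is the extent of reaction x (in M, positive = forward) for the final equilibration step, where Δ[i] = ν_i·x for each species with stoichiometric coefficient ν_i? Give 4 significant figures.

x = -0.01188 M

Q₀ = 3.894 vs Keq = 0.0359 ⇒ Q>K, reverse
Step 1:
                   A          J
  Initial    0.05577    0.01211
  Change     0.02377   -0.01188
  Equil      0.07954 2.2710e-04
  solve Keq expr → x = -0.01188; check Q = 0.0359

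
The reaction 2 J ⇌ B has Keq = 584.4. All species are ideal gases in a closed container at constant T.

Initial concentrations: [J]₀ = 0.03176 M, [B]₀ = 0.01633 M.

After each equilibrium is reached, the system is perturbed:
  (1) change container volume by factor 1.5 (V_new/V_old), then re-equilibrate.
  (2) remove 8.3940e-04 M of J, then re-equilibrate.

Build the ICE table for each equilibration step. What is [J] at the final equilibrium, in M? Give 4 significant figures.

Q₀ = 16.19 vs Keq = 584.4 ⇒ Q<K, forward
Step 1:
                  J         B
  Initial   0.03176   0.01633
  Change   -0.02475   0.01238
  Equil    0.007009   0.02871
  solve Keq expr → x = 0.01238; check Q = 584.4
Then change container volume by factor 1.5 (V_new/V_old).
Step 2:
                  J         B
  Initial  0.004672   0.01914
  Change  9.7661e-04 -4.8831e-04
  Equil    0.005649   0.01865
  solve Keq expr → x = -4.8831e-04; check Q = 584.4
Then remove 8.3940e-04 M of J.
Step 3:
                  J         B
  Initial   0.00481   0.01865
  Change  7.8002e-04 -3.9001e-04
  Equil     0.00559   0.01826
  solve Keq expr → x = -3.9001e-04; check Q = 584.4

[J]_eq = 0.00559 M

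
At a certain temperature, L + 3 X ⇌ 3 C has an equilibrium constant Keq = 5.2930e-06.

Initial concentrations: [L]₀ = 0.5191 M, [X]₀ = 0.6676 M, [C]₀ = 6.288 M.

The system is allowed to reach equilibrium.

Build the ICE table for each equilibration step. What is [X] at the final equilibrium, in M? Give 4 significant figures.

Q₀ = 1610 vs Keq = 5.2930e-06 ⇒ Q>K, reverse
Step 1:
                    L           X           C
  init         0.5191      0.6676       6.288
  Δ             2.042       6.126      -6.126
  eq            2.561       6.794       0.162
  solve Keq expr → x = -2.042; check Q = 5.2930e-06

[X]_eq = 6.794 M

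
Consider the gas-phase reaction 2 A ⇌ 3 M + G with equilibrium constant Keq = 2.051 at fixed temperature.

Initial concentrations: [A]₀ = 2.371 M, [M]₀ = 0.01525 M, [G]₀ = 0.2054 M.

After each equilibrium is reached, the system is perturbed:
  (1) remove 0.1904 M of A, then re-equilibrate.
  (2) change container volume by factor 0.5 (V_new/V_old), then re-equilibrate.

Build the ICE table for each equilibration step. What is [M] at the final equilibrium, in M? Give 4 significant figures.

[M]_eq = 2.378 M

Q₀ = 1.2958e-07 vs Keq = 2.051 ⇒ Q<K, forward
Step 1:
                    A           M           G
  Initial       2.371     0.01525      0.2054
  Change        -1.09       1.634      0.5448
  Equil         1.281        1.65      0.7502
  solve Keq expr → x = 0.5448; check Q = 2.051
Then remove 0.1904 M of A.
Step 2:
                    A           M           G
  Initial       1.091        1.65      0.7502
  Change      0.06104    -0.09156    -0.03052
  Equil         1.152       1.558      0.7197
  solve Keq expr → x = -0.03052; check Q = 2.051
Then change container volume by factor 0.5 (V_new/V_old).
Step 3:
                    A           M           G
  Initial       2.304       3.116       1.439
  Change       0.4923     -0.7385     -0.2462
  Equil         2.796       2.378       1.193
  solve Keq expr → x = -0.2462; check Q = 2.051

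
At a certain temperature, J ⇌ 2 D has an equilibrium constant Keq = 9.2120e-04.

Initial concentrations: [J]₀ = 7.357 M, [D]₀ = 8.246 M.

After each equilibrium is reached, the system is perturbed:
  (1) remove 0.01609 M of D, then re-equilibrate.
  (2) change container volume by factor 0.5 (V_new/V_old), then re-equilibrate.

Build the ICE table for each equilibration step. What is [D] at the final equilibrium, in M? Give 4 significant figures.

[D]_eq = 0.1452 M

Q₀ = 9.242 vs Keq = 9.2120e-04 ⇒ Q>K, reverse
Step 1:
                  J         D
  init        7.357     8.246
  Δ           4.072    -8.143
  eq          11.43    0.1026
  solve Keq expr → x = -4.072; check Q = 9.2120e-04
Then remove 0.01609 M of D.
Step 2:
                  J         D
  init        11.43   0.08652
  Δ       -0.008027   0.01605
  eq          11.42    0.1026
  solve Keq expr → x = 0.008027; check Q = 9.2120e-04
Then change container volume by factor 0.5 (V_new/V_old).
Step 3:
                  J         D
  init        22.84    0.2051
  Δ         0.02999  -0.05999
  eq          22.87    0.1452
  solve Keq expr → x = -0.02999; check Q = 9.2120e-04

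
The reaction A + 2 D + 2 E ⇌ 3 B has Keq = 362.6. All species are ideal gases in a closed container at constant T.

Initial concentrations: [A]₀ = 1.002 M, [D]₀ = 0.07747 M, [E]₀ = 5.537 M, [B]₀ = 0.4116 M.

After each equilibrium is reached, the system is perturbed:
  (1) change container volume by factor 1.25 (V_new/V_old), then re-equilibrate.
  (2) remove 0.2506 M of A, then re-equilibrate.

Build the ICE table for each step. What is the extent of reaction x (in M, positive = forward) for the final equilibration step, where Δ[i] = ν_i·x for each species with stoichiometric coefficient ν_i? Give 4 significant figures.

x = -3.8774e-04 M

Q₀ = 0.3782 vs Keq = 362.6 ⇒ Q<K, forward
Step 1:
                    A           D           E           B
  init          1.002     0.07747       5.537      0.4116
  Δ          -0.03689    -0.07378    -0.07378      0.1107
  eq           0.9651    0.003693       5.463      0.5223
  solve Keq expr → x = 0.03689; check Q = 362.6
Then change container volume by factor 1.25 (V_new/V_old).
Step 2:
                    A           D           E           B
  init         0.7721    0.002954       4.371      0.4178
  Δ        3.6139e-04  7.2278e-04  7.2278e-04   -0.001084
  eq           0.7725    0.003677       4.371      0.4167
  solve Keq expr → x = -3.6139e-04; check Q = 362.6
Then remove 0.2506 M of A.
Step 3:
                    A           D           E           B
  init         0.5219    0.003677       4.371      0.4167
  Δ        3.8774e-04  7.7547e-04  7.7547e-04   -0.001163
  eq           0.5222    0.004453       4.372      0.4156
  solve Keq expr → x = -3.8774e-04; check Q = 362.6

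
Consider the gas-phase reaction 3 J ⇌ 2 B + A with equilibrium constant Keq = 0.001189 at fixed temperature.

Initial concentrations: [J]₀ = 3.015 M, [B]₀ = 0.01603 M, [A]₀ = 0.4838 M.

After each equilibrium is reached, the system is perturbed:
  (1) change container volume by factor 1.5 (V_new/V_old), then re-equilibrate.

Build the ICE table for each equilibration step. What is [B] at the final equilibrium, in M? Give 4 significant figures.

[B]_eq = 0.1365 M

Q₀ = 4.5360e-06 vs Keq = 0.001189 ⇒ Q<K, forward
Step 1:
                  J         B         A
  Initial     3.015   0.01603    0.4838
  Change    -0.2831    0.1887   0.09437
  Equil       2.732    0.2048    0.5782
  solve Keq expr → x = 0.09437; check Q = 0.001189
Then change container volume by factor 1.5 (V_new/V_old).
Step 2:
                  J         B         A
  Initial     1.821    0.1365    0.3854
  Change          0         0         0
  Equil       1.821    0.1365    0.3854
  solve Keq expr → x = 0; check Q = 0.001189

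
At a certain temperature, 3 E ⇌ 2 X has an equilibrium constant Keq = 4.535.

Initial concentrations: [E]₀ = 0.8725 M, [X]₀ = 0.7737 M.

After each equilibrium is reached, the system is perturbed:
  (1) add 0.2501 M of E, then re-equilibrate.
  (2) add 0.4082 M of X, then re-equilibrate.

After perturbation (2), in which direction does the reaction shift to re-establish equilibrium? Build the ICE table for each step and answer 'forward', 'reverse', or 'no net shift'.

Q₀ = 0.9013 vs Keq = 4.535 ⇒ Q<K, forward
Step 1:
                  E         X
  I          0.8725    0.7737
  C         -0.2835     0.189
  E           0.589    0.9627
  solve Keq expr → x = 0.09449; check Q = 4.535
Then add 0.2501 M of E.
Step 2:
                  E         X
  I          0.8391    0.9627
  C         -0.1975    0.1317
  E          0.6416     1.094
  solve Keq expr → x = 0.06585; check Q = 4.535
Then add 0.4082 M of X.
Step 3:
                  E         X
  I          0.6416     1.503
  C          0.1221  -0.08139
  E          0.7637     1.421
  solve Keq expr → x = -0.0407; check Q = 4.535

Direction: reverse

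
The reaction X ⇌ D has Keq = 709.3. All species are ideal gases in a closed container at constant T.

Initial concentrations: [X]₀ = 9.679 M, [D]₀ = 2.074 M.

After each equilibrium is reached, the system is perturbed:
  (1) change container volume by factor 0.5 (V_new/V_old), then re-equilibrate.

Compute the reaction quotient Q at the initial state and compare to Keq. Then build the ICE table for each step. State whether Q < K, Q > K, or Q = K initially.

Q₀ = 0.2143; Q < K (proceeds forward)

Q₀ = 0.2143 vs Keq = 709.3 ⇒ Q<K, forward
Step 1:
                    X           D
  init          9.679       2.074
  Δ            -9.662       9.662
  eq          0.01655       11.74
  solve Keq expr → x = 9.662; check Q = 709.3
Then change container volume by factor 0.5 (V_new/V_old).
Step 2:
                    X           D
  init        0.03309       23.47
  Δ                 0           0
  eq          0.03309       23.47
  solve Keq expr → x = 0; check Q = 709.3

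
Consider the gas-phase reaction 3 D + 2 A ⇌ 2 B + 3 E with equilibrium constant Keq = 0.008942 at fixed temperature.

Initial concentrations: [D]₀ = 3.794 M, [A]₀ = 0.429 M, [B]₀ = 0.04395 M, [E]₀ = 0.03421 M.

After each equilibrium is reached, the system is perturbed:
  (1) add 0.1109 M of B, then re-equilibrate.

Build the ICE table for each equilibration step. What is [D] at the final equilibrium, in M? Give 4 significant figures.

[D]_eq = 3.418 M

Q₀ = 7.6943e-09 vs Keq = 0.008942 ⇒ Q<K, forward
Step 1:
                   D          A          B          E
  Initial      3.794      0.429    0.04395    0.03421
  Change     -0.4076    -0.2717     0.2717     0.4076
  Equil        3.386     0.1573     0.3157     0.4418
  solve Keq expr → x = 0.1359; check Q = 0.008942
Then add 0.1109 M of B.
Step 2:
                   D          A          B          E
  Initial      3.386     0.1573     0.4266     0.4418
  Change     0.03155    0.02103   -0.02103   -0.03155
  Equil        3.418     0.1783     0.4055     0.4102
  solve Keq expr → x = -0.01052; check Q = 0.008942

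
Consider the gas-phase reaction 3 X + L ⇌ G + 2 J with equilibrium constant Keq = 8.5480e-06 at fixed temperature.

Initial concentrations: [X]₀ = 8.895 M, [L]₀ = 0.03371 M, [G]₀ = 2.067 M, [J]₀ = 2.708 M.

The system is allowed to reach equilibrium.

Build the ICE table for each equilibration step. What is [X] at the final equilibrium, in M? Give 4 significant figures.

Q₀ = 0.6389 vs Keq = 8.5480e-06 ⇒ Q>K, reverse
Step 1:
                    X           L           G           J
  Initial       8.895     0.03371       2.067       2.708
  Change        3.808       1.269      -1.269      -2.539
  Equil          12.7       1.303      0.7976      0.1692
  solve Keq expr → x = -1.269; check Q = 8.5480e-06

[X]_eq = 12.7 M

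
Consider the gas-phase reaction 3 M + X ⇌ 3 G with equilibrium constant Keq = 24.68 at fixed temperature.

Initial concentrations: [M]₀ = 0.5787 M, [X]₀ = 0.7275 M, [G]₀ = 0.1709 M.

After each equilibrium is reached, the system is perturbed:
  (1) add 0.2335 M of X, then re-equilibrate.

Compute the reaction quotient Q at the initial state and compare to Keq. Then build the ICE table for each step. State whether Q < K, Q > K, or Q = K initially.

Q₀ = 0.0354; Q < K (proceeds forward)

Q₀ = 0.0354 vs Keq = 24.68 ⇒ Q<K, forward
Step 1:
                  M         X         G
  Initial    0.5787    0.7275    0.1709
  Change    -0.3624   -0.1208    0.3624
  Equil      0.2163    0.6067    0.5333
  solve Keq expr → x = 0.1208; check Q = 24.68
Then add 0.2335 M of X.
Step 2:
                  M         X         G
  Initial    0.2163    0.8402    0.5333
  Change     -0.016 -0.005334     0.016
  Equil      0.2003    0.8349    0.5493
  solve Keq expr → x = 0.005334; check Q = 24.68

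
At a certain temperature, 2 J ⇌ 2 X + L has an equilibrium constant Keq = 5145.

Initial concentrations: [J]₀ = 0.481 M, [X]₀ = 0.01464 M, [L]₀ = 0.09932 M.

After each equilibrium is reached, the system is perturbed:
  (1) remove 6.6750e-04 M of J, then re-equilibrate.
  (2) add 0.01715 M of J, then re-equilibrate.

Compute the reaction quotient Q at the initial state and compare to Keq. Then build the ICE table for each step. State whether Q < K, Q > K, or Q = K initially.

Q₀ = 9.2009e-05 vs Keq = 5145 ⇒ Q<K, forward
Step 1:
                   J          X          L
  Initial      0.481    0.01464    0.09932
  Change      -0.477      0.477     0.2385
  Equil     0.003984     0.4917     0.3378
  solve Keq expr → x = 0.2385; check Q = 5145
Then remove 6.6750e-04 M of J.
Step 2:
                   J          X          L
  Initial   0.003316     0.4917     0.3378
  Change  6.6021e-04 -6.6021e-04 -3.3010e-04
  Equil     0.003977      0.491     0.3375
  solve Keq expr → x = -3.3010e-04; check Q = 5145
Then add 0.01715 M of J.
Step 3:
                   J          X          L
  Initial    0.02113      0.491     0.3375
  Change    -0.01696    0.01696   0.008481
  Equil     0.004165      0.508      0.346
  solve Keq expr → x = 0.008481; check Q = 5145

Q₀ = 9.2009e-05; Q < K (proceeds forward)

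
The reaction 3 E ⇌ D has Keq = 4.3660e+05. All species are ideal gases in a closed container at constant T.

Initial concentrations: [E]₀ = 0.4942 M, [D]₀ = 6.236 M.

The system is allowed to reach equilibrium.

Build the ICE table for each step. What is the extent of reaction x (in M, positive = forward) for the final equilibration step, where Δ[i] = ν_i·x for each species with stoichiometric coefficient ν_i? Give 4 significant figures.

x = 0.1566 M

Q₀ = 51.67 vs Keq = 4.3660e+05 ⇒ Q<K, forward
Step 1:
                  E         D
  Initial    0.4942     6.236
  Change    -0.4697    0.1566
  Equil     0.02446     6.393
  solve Keq expr → x = 0.1566; check Q = 4.3660e+05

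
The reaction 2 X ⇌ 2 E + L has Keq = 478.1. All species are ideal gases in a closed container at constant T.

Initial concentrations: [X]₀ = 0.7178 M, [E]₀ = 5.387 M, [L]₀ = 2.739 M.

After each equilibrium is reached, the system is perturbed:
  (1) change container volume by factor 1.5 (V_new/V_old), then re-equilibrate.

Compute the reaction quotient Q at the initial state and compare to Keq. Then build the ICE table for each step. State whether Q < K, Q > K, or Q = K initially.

Q₀ = 154.3; Q < K (proceeds forward)

Q₀ = 154.3 vs Keq = 478.1 ⇒ Q<K, forward
Step 1:
                    X           E           L
  I            0.7178       5.387       2.739
  C           -0.2782      0.2782      0.1391
  E            0.4396       5.665       2.878
  solve Keq expr → x = 0.1391; check Q = 478.1
Then change container volume by factor 1.5 (V_new/V_old).
Step 2:
                    X           E           L
  I             0.293       3.777       1.919
  C          -0.04912     0.04912     0.02456
  E            0.2439       3.826       1.943
  solve Keq expr → x = 0.02456; check Q = 478.1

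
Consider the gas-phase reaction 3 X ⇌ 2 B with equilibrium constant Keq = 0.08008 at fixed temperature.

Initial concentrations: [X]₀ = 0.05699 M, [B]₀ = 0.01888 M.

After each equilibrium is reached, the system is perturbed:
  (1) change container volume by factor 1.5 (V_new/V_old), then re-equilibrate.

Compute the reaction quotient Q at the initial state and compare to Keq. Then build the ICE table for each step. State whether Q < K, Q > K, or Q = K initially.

Q₀ = 1.926 vs Keq = 0.08008 ⇒ Q>K, reverse
Step 1:
                  X         B
  Initial   0.05699   0.01888
  Change    0.01936  -0.01291
  Equil     0.07635  0.005971
  solve Keq expr → x = -0.006455; check Q = 0.08008
Then change container volume by factor 1.5 (V_new/V_old).
Step 2:
                  X         B
  Initial    0.0509   0.00398
  Change  9.5743e-04 -6.3828e-04
  Equil     0.05186  0.003342
  solve Keq expr → x = -3.1914e-04; check Q = 0.08008

Q₀ = 1.926; Q > K (proceeds reverse)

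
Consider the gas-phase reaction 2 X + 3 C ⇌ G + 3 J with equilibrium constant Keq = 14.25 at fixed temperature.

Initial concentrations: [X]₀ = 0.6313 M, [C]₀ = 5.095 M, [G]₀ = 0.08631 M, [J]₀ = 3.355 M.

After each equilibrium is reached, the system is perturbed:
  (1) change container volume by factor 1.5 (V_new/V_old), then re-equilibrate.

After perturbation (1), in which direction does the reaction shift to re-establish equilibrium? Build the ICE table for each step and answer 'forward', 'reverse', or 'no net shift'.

Q₀ = 0.06184 vs Keq = 14.25 ⇒ Q<K, forward
Step 1:
                  X         C         G         J
  init       0.6313     5.095   0.08631     3.355
  Δ         -0.4922   -0.7383    0.2461    0.7383
  eq         0.1391     4.357    0.3324     4.093
  solve Keq expr → x = 0.2461; check Q = 14.25
Then change container volume by factor 1.5 (V_new/V_old).
Step 2:
                  X         C         G         J
  init      0.09273     2.904    0.2216     2.729
  Δ         0.01596   0.02395 -0.007982  -0.02395
  eq         0.1087     2.928    0.2136     2.705
  solve Keq expr → x = -0.007982; check Q = 14.25

Direction: reverse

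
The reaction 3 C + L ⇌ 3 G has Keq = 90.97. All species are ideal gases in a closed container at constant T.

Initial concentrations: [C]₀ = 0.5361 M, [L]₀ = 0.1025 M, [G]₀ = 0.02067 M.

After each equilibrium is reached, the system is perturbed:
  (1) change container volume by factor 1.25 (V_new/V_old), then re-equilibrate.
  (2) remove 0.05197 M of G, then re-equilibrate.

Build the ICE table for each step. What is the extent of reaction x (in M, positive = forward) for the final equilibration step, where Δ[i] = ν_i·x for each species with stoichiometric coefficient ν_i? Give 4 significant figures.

Q₀ = 5.5919e-04 vs Keq = 90.97 ⇒ Q<K, forward
Step 1:
                   C          L          G
  I           0.5361     0.1025    0.02067
  C          -0.2671   -0.08904     0.2671
  E            0.269    0.01346     0.2878
  solve Keq expr → x = 0.08904; check Q = 90.97
Then change container volume by factor 1.25 (V_new/V_old).
Step 2:
                   C          L          G
  I           0.2152    0.01077     0.2302
  C         0.003974   0.001325  -0.003974
  E           0.2192    0.01209     0.2263
  solve Keq expr → x = -0.001325; check Q = 90.97
Then remove 0.05197 M of G.
Step 3:
                   C          L          G
  I           0.2192    0.01209     0.1743
  C         -0.01218  -0.004059    0.01218
  E            0.207   0.008036     0.1865
  solve Keq expr → x = 0.004059; check Q = 90.97

x = 0.004059 M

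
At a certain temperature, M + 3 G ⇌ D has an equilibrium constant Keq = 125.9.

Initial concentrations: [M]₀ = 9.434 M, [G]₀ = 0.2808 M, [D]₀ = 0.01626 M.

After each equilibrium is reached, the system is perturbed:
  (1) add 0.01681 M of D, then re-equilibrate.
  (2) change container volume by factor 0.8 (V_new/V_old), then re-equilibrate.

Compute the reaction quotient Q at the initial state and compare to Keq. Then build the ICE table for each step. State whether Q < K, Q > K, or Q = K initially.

Q₀ = 0.07785; Q < K (proceeds forward)

Q₀ = 0.07785 vs Keq = 125.9 ⇒ Q<K, forward
Step 1:
                    M           G           D
  Initial       9.434      0.2808     0.01626
  Change     -0.07918     -0.2375     0.07918
  Equil         9.355     0.04327     0.09544
  solve Keq expr → x = 0.07918; check Q = 125.9
Then add 0.01681 M of D.
Step 2:
                    M           G           D
  Initial       9.355     0.04327      0.1122
  Change   7.6639e-04    0.002299 -7.6639e-04
  Equil         9.356     0.04557      0.1115
  solve Keq expr → x = -7.6639e-04; check Q = 125.9
Then change container volume by factor 0.8 (V_new/V_old).
Step 3:
                    M           G           D
  Initial       11.69     0.05697      0.1393
  Change    -0.003664    -0.01099    0.003664
  Equil         11.69     0.04597       0.143
  solve Keq expr → x = 0.003664; check Q = 125.9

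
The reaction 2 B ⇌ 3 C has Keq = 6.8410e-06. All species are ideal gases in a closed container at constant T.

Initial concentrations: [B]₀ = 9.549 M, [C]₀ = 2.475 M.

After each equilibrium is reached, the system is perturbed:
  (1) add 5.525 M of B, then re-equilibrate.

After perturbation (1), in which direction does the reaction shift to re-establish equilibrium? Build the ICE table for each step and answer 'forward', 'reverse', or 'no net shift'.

Direction: forward

Q₀ = 0.1663 vs Keq = 6.8410e-06 ⇒ Q>K, reverse
Step 1:
                  B         C
  init        9.549     2.475
  Δ           1.587     -2.38
  eq          11.14   0.09467
  solve Keq expr → x = -0.7934; check Q = 6.8410e-06
Then add 5.525 M of B.
Step 2:
                  B         C
  init        16.66   0.09467
  Δ        -0.01938   0.02907
  eq          16.64    0.1237
  solve Keq expr → x = 0.009691; check Q = 6.8410e-06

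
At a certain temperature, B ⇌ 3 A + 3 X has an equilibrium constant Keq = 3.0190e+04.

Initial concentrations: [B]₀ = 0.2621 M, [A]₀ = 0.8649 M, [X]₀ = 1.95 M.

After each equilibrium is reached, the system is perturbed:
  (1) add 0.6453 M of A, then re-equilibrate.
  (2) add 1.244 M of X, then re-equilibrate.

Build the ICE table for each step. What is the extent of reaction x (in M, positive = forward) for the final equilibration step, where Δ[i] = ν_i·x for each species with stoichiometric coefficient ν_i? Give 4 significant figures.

Q₀ = 18.3 vs Keq = 3.0190e+04 ⇒ Q<K, forward
Step 1:
                    B           A           X
  Initial      0.2621      0.8649        1.95
  Change      -0.2591      0.7774      0.7774
  Equil      0.002976       1.642       2.727
  solve Keq expr → x = 0.2591; check Q = 3.0190e+04
Then add 0.6453 M of A.
Step 2:
                    B           A           X
  Initial    0.002976       2.288       2.727
  Change     0.004793    -0.01438    -0.01438
  Equil      0.007769       2.273       2.713
  solve Keq expr → x = -0.004793; check Q = 3.0190e+04
Then add 1.244 M of X.
Step 3:
                    B           A           X
  Initial    0.007769       2.273       3.957
  Change      0.01427    -0.04281    -0.04281
  Equil       0.02204        2.23       3.914
  solve Keq expr → x = -0.01427; check Q = 3.0190e+04

x = -0.01427 M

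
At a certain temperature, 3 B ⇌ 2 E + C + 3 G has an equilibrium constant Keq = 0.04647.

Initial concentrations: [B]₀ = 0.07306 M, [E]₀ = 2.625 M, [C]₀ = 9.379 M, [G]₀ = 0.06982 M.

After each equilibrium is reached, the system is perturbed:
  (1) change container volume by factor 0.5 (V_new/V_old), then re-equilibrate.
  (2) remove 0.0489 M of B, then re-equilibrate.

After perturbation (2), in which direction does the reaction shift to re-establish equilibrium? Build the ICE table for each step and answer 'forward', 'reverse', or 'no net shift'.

Q₀ = 56.4 vs Keq = 0.04647 ⇒ Q>K, reverse
Step 1:
                   B          E          C          G
  init       0.07306      2.625      9.379    0.06982
  Δ          0.05796   -0.03864   -0.01932   -0.05796
  eq           0.131      2.586       9.36    0.01186
  solve Keq expr → x = -0.01932; check Q = 0.04647
Then change container volume by factor 0.5 (V_new/V_old).
Step 2:
                   B          E          C          G
  init         0.262      5.173      18.72    0.02372
  Δ          0.01134  -0.007558  -0.003779   -0.01134
  eq          0.2734      5.165      18.72    0.01239
  solve Keq expr → x = -0.003779; check Q = 0.04647
Then remove 0.0489 M of B.
Step 3:
                   B          E          C          G
  init        0.2245      5.165      18.72    0.01239
  Δ         0.002118  -0.001412 -7.0602e-04  -0.002118
  eq          0.2266      5.164      18.71    0.01027
  solve Keq expr → x = -7.0602e-04; check Q = 0.04647

Direction: reverse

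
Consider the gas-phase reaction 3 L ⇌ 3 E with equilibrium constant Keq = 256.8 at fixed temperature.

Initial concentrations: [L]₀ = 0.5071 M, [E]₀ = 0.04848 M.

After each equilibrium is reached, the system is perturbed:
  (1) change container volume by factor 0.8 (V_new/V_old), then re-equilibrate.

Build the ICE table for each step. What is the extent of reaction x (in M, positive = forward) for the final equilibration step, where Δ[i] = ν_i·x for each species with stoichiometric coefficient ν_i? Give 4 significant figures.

x = 0 M

Q₀ = 8.7379e-04 vs Keq = 256.8 ⇒ Q<K, forward
Step 1:
                    L           E
  Initial      0.5071     0.04848
  Change      -0.4316      0.4316
  Equil       0.07553      0.4801
  solve Keq expr → x = 0.1439; check Q = 256.8
Then change container volume by factor 0.8 (V_new/V_old).
Step 2:
                    L           E
  Initial     0.09441      0.6001
  Change            0           0
  Equil       0.09441      0.6001
  solve Keq expr → x = 0; check Q = 256.8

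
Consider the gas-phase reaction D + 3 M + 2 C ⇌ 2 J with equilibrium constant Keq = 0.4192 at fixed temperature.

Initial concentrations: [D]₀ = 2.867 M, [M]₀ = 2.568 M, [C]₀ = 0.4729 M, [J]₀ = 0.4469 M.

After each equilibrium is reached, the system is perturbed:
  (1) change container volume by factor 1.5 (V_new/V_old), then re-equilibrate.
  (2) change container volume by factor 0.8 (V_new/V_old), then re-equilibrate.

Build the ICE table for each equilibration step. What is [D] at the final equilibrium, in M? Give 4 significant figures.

Q₀ = 0.01839 vs Keq = 0.4192 ⇒ Q<K, forward
Step 1:
                  D         M         C         J
  I           2.867     2.568    0.4729    0.4469
  C         -0.1325   -0.3975    -0.265     0.265
  E           2.735     2.171    0.2079    0.7119
  solve Keq expr → x = 0.1325; check Q = 0.4192
Then change container volume by factor 1.5 (V_new/V_old).
Step 2:
                  D         M         C         J
  I           1.823     1.447    0.1386    0.4746
  C         0.04233     0.127   0.08467  -0.08467
  E           1.865     1.574    0.2233    0.3899
  solve Keq expr → x = -0.04233; check Q = 0.4192
Then change container volume by factor 0.8 (V_new/V_old).
Step 3:
                  D         M         C         J
  I           2.332     1.968    0.2791    0.4874
  C        -0.03074  -0.09223  -0.06148   0.06148
  E           2.301     1.875    0.2176    0.5489
  solve Keq expr → x = 0.03074; check Q = 0.4192

[D]_eq = 2.301 M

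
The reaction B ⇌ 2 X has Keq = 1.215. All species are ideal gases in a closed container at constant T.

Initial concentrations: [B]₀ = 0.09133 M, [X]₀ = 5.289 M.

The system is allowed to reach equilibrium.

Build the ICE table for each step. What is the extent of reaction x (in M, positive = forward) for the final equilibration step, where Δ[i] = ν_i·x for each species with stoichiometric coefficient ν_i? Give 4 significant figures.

Q₀ = 306.3 vs Keq = 1.215 ⇒ Q>K, reverse
Step 1:
                   B          X
  init       0.09133      5.289
  Δ            1.872     -3.744
  eq           1.964      1.545
  solve Keq expr → x = -1.872; check Q = 1.215

x = -1.872 M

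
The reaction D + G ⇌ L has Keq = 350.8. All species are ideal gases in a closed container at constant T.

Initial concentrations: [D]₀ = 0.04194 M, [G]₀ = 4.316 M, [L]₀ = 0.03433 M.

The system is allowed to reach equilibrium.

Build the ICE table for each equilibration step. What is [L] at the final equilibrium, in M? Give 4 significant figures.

Q₀ = 0.1897 vs Keq = 350.8 ⇒ Q<K, forward
Step 1:
                   D          G          L
  I          0.04194      4.316    0.03433
  C         -0.04189   -0.04189    0.04189
  E       5.0835e-05      4.274    0.07622
  solve Keq expr → x = 0.04189; check Q = 350.8

[L]_eq = 0.07622 M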